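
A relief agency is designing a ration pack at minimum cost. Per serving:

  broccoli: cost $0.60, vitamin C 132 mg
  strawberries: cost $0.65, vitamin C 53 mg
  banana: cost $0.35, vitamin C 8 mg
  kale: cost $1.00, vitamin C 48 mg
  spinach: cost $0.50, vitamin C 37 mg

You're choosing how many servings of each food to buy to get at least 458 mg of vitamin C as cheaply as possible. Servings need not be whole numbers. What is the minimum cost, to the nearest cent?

Cost per mg of vitamin C: broccoli $0.0045, strawberries $0.0123, spinach $0.0135, kale $0.0208, banana $0.0437.
With no serving limits, use only broccoli: 458 mg / 132 mg = 3.47 servings × $0.60 = $2.08.

$2.08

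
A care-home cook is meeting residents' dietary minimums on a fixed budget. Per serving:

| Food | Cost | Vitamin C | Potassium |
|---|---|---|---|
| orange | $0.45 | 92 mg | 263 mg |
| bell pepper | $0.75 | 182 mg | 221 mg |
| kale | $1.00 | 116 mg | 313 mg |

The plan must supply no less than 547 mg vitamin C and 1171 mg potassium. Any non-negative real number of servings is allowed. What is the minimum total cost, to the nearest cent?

$2.49

orange only: max(547/92, 1171/263) = 5.946 servings → $2.68.
bell pepper only: max(547/182, 1171/221) = 5.299 servings → $3.97.
kale only: max(547/116, 1171/313) = 4.716 servings → $4.72.
orange + bell pepper with both tight: 3.35 servings and 1.312 servings → $2.49.
orange + kale: the both-tight solution has a negative serving — not a feasible corner.
bell pepper + kale with both tight: 1.129 servings and 2.944 servings → $3.79.
So the least-cost plan costs $2.49.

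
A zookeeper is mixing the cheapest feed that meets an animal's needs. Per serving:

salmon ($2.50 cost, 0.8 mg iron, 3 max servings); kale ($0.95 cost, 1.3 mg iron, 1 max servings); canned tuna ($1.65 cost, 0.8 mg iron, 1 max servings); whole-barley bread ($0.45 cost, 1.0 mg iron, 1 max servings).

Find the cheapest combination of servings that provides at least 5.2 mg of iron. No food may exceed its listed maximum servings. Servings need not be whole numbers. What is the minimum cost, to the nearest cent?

$9.61

Cost per mg of iron: whole-barley bread $0.4500, kale $0.7308, canned tuna $2.0625, salmon $3.1250.
Take 1 serving of whole-barley bread: +1.0 mg iron for $0.45 (total $0.45, still need 4.2 mg).
Take 1 serving of kale: +1.3 mg iron for $0.95 (total $1.40, still need 2.9 mg).
Take 1 serving of canned tuna: +0.8 mg iron for $1.65 (total $3.05, still need 2.1 mg).
Take 2.625 servings of salmon: +2.1 mg iron for $6.56 (total $9.61, still need 0.0 mg).
Greedy by cheapest-per-mg is optimal for a single linear constraint, so the minimum cost is $9.61.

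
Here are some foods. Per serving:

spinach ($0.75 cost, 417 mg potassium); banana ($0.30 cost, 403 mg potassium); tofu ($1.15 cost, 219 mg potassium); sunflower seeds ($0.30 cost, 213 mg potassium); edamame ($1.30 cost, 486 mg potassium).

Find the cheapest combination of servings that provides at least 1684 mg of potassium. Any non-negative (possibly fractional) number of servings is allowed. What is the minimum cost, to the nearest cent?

Cost per mg of potassium: banana $0.0007, sunflower seeds $0.0014, spinach $0.0018, edamame $0.0027, tofu $0.0053.
With no serving limits, use only banana: 1684 mg / 403 mg = 4.179 servings × $0.30 = $1.25.

$1.25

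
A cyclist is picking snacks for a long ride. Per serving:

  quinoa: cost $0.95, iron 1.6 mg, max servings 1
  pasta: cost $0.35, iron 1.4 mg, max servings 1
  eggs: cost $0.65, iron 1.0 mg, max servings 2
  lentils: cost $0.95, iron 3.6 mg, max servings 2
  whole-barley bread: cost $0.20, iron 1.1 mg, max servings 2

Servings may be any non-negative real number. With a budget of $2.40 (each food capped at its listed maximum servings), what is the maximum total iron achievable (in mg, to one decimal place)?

Iron per dollar: whole-barley bread 5.5, pasta 4, lentils 3.789, quinoa 1.684, eggs 1.538.
Take 2 servings of whole-barley bread: spends $0.40, +2.2 mg iron (running total 2.2 mg).
Take 1 serving of pasta: spends $0.35, +1.4 mg iron (running total 3.6 mg).
Take 1.737 servings of lentils: spends $1.65, +6.3 mg iron (running total 9.9 mg).
Filling greedily by iron-per-dollar is optimal for one linear limit, giving 9.9 mg.

9.9 mg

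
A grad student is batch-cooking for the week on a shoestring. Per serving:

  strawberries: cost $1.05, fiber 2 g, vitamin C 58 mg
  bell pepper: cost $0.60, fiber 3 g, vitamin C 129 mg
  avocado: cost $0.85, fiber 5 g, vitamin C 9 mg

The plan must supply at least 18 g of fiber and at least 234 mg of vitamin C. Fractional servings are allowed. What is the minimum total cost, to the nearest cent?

$3.21

Check every corner: each single food scaled to meet both minima, and each pair solved so both constraints bind.
strawberries only: max(18/2, 234/58) = 9 servings → $9.45.
bell pepper only: max(18/3, 234/129) = 6 servings → $3.60.
avocado only: max(18/5, 234/9) = 26 servings → $22.10.
strawberries + bell pepper with both targets exact would need a negative amount; discard.
strawberries + avocado with both tight: 3.706 servings and 2.118 servings → $5.69.
bell pepper + avocado with both tight: 1.631 servings and 2.621 servings → $3.21.
The minimum over all feasible corners is $3.21.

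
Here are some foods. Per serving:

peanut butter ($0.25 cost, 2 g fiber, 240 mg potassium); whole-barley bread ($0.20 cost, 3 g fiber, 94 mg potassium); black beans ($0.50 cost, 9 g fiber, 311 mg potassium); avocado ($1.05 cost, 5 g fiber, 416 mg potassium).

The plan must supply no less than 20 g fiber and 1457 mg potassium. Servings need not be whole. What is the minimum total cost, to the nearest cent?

At the optimum either one food covers both requirements or two foods hit both targets exactly; no other combination can be cheaper.
peanut butter only: max(20/2, 1457/240) = 10 servings → $2.50.
whole-barley bread only: max(20/3, 1457/94) = 15.5 servings → $3.10.
black beans only: max(20/9, 1457/311) = 4.685 servings → $2.34.
avocado only: max(20/5, 1457/416) = 4 servings → $4.20.
peanut butter + whole-barley bread with both tight: 4.682 servings and 3.545 servings → $1.88.
peanut butter + black beans with both tight: 4.482 servings and 1.226 servings → $1.73.
peanut butter + avocado: intersection lies outside the first quadrant.
whole-barley bread + black beans: the both-tight solution has a negative serving — not a feasible corner.
whole-barley bread + avocado with both tight: 1.33 servings and 3.202 servings → $3.63.
black beans + avocado with both tight: 0.4728 servings and 3.149 servings → $3.54.
So the least-cost plan costs $1.73.

$1.73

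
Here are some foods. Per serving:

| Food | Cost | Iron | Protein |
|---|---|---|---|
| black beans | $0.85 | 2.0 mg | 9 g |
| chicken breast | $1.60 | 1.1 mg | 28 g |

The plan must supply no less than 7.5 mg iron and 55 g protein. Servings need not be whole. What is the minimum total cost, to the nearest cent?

A basic optimal solution has at most two foods positive. Try each food alone and each pair with both targets met exactly.
black beans only: max(7.5/2.0, 55/9) = 6.111 servings → $5.19.
chicken breast only: max(7.5/1.1, 55/28) = 6.818 servings → $10.91.
black beans + chicken breast with both tight: 3.243 servings and 0.9219 servings → $4.23.
The minimum over all feasible corners is $4.23.

$4.23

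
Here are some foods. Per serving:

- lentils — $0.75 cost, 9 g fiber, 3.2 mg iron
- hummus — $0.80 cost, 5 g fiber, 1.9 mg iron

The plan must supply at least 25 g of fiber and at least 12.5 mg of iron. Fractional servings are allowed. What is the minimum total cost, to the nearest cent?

For a min-cost LP with two ≥-constraints, a basic feasible solution has at most two positive variables.
lentils only: max(25/9, 12.5/3.2) = 3.906 servings → $2.93.
hummus only: max(25/5, 12.5/1.9) = 6.579 servings → $5.26.
lentils + hummus: the both-tight solution has a negative serving — not a feasible corner.
Cheapest feasible corner: $2.93.

$2.93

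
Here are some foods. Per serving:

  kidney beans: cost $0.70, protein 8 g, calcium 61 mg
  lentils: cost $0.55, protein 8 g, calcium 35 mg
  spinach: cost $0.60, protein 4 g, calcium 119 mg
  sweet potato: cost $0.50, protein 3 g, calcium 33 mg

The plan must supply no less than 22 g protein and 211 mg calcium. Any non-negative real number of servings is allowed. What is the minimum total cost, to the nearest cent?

At the optimum either one food covers both requirements or two foods hit both targets exactly; no other combination can be cheaper.
kidney beans only: max(22/8, 211/61) = 3.459 servings → $2.42.
lentils only: max(22/8, 211/35) = 6.029 servings → $3.32.
spinach only: max(22/4, 211/119) = 5.5 servings → $3.30.
sweet potato only: max(22/3, 211/33) = 7.333 servings → $3.67.
kidney beans + lentils: the both-tight solution has a negative serving — not a feasible corner.
kidney beans + spinach with both tight: 2.506 servings and 0.4887 servings → $2.05.
kidney beans + sweet potato with both tight: 1.148 servings and 4.272 servings → $2.94.
lentils + spinach with both tight: 2.185 servings and 1.131 servings → $1.88.
lentils + sweet potato with both tight: 0.5849 servings and 5.774 servings → $3.21.
spinach + sweet potato: intersection lies outside the first quadrant.
So the least-cost plan costs $1.88.

$1.88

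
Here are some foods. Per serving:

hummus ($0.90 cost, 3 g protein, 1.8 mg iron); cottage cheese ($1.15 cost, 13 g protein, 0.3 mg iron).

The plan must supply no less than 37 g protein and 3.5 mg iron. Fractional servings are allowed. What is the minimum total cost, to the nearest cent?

This is a tiny linear program; its minimum lies at a vertex of the feasible set. List the vertices and price them.
hummus only: max(37/3, 3.5/1.8) = 12.33 servings → $11.10.
cottage cheese only: max(37/13, 3.5/0.3) = 11.67 servings → $13.42.
hummus + cottage cheese with both tight: 1.529 servings and 2.493 servings → $4.24.
Cheapest feasible corner: $4.24.

$4.24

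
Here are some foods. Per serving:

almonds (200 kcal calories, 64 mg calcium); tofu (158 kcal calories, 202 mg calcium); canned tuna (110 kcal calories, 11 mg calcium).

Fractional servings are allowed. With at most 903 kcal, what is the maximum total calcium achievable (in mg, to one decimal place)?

Calcium per kcal: tofu 1.278, almonds 0.32, canned tuna 0.1.
With no serving limits, spend the whole calories allowance on tofu: 903 kcal / 158 kcal × 202 mg = 1154.5 mg.

1154.5 mg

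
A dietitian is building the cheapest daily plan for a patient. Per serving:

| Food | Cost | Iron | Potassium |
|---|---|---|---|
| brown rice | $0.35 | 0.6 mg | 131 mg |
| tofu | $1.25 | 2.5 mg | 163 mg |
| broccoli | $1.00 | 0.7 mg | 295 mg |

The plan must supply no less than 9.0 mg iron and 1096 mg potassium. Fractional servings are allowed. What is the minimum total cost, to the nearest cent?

brown rice only: max(9.0/0.6, 1096/131) = 15 servings → $5.25.
tofu only: max(9.0/2.5, 1096/163) = 6.724 servings → $8.40.
broccoli only: max(9.0/0.7, 1096/295) = 12.86 servings → $12.86.
brown rice + tofu with both tight: 5.542 servings and 2.27 servings → $4.78.
brown rice + broccoli with both targets exact would need a negative amount; discard.
tofu + broccoli with both tight: 3.028 servings and 2.042 servings → $5.83.
The minimum over all feasible corners is $4.78.

$4.78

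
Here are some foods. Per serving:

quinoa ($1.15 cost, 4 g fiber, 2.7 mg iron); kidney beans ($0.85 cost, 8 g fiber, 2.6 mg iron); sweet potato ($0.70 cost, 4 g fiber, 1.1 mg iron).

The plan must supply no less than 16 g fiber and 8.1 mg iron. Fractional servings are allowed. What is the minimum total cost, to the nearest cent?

$2.65

At the optimum either one food covers both requirements or two foods hit both targets exactly; no other combination can be cheaper.
quinoa only: max(16/4, 8.1/2.7) = 4 servings → $4.60.
kidney beans only: max(16/8, 8.1/2.6) = 3.115 servings → $2.65.
sweet potato only: max(16/4, 8.1/1.1) = 7.364 servings → $5.15.
quinoa + kidney beans with both tight: 2.071 servings and 0.9643 servings → $3.20.
quinoa + sweet potato with both tight: 2.312 servings and 1.688 servings → $3.84.
kidney beans + sweet potato: the both-tight solution has a negative serving — not a feasible corner.
The minimum over all feasible corners is $2.65.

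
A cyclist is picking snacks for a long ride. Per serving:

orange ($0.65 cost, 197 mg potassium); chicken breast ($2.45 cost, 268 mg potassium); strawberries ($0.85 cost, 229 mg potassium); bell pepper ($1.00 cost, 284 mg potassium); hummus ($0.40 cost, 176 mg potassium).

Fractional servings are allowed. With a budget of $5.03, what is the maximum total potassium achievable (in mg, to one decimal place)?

Potassium per dollar: hummus 440, orange 303.1, bell pepper 284, strawberries 269.4, chicken breast 109.4.
With no serving limits, spend the whole cost allowance on hummus: $5.03 / $0.40 × 176 mg = 2213.2 mg.

2213.2 mg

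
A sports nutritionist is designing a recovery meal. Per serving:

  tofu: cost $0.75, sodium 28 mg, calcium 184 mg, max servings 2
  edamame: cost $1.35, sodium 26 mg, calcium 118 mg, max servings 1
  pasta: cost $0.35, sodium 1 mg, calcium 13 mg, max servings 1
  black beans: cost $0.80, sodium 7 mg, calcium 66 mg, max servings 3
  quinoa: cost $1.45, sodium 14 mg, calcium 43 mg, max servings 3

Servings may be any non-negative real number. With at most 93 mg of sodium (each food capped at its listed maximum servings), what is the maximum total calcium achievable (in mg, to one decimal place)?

647.1 mg

Calcium per mg sodium: pasta 13, black beans 9.429, tofu 6.571, edamame 4.538, quinoa 3.071.
Take 1 serving of pasta: uses 1 mg sodium, +13.0 mg calcium (running total 13.0 mg).
Take 3 servings of black beans: uses 21 mg sodium, +198.0 mg calcium (running total 211.0 mg).
Take 2 servings of tofu: uses 56 mg sodium, +368.0 mg calcium (running total 579.0 mg).
Take 0.5769 servings of edamame: uses 15 mg sodium, +68.1 mg calcium (running total 647.1 mg).
Filling greedily by calcium-per-mg sodium is optimal for one linear limit, giving 647.1 mg.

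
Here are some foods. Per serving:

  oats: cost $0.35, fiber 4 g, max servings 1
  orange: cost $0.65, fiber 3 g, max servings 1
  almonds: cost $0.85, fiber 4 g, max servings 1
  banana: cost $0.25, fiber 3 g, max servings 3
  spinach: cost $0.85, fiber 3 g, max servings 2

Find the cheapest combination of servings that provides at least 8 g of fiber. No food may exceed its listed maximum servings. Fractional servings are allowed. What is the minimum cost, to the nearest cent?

$0.67

Cost per g of fiber: banana $0.0833, oats $0.0875, almonds $0.2125, orange $0.2167, spinach $0.2833.
Take 2.667 servings of banana: +8.0 g fiber for $0.67 (total $0.67, still need 0.0 g).
Filling from the cheapest source first is optimal under one linear minimum: $0.67.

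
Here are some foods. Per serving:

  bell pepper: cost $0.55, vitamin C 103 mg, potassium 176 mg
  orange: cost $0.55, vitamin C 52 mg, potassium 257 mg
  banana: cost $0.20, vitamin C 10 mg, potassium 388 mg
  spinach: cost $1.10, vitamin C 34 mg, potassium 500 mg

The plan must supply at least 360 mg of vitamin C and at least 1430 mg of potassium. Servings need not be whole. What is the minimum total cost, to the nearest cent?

$2.24

For a min-cost LP with two ≥-constraints, a basic feasible solution has at most two positive variables.
bell pepper only: max(360/103, 1430/176) = 8.125 servings → $4.47.
orange only: max(360/52, 1430/257) = 6.923 servings → $3.81.
banana only: max(360/10, 1430/388) = 36 servings → $7.20.
spinach only: max(360/34, 1430/500) = 10.59 servings → $11.65.
bell pepper + orange with both tight: 1.049 servings and 4.846 servings → $3.24.
bell pepper + banana with both tight: 3.282 servings and 2.197 servings → $2.24.
bell pepper + spinach with both tight: 2.886 servings and 1.844 servings → $3.62.
orange + banana: intersection lies outside the first quadrant.
orange + spinach: intersection lies outside the first quadrant.
banana + spinach: intersection lies outside the first quadrant.
Cheapest feasible corner: $2.24.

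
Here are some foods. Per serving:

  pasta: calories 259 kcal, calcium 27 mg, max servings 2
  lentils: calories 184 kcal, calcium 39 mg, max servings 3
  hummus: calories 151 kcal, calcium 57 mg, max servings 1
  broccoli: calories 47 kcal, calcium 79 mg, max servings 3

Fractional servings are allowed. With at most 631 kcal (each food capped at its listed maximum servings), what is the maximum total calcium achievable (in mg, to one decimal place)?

Calcium per kcal: broccoli 1.681, hummus 0.3775, lentils 0.212, pasta 0.1042.
Take 3 servings of broccoli: uses 141 kcal, +237.0 mg calcium (running total 237.0 mg).
Take 1 serving of hummus: uses 151 kcal, +57.0 mg calcium (running total 294.0 mg).
Take 1.842 servings of lentils: uses 339 kcal, +71.9 mg calcium (running total 365.9 mg).
Filling greedily by calcium-per-kcal is optimal for one linear limit, giving 365.9 mg.

365.9 mg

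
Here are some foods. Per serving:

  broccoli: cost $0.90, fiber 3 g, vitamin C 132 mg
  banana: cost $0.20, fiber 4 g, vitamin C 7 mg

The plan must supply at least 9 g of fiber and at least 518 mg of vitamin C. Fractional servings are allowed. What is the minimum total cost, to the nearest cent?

$3.53

Minimising a linear cost over {fiber ≥ 9, vitamin C ≥ 518, servings ≥ 0} — the optimum is at a vertex, using one or two foods.
broccoli only: max(9/3, 518/132) = 3.924 servings → $3.53.
banana only: max(9/4, 518/7) = 74 servings → $14.80.
broccoli + banana with both targets exact would need a negative amount; discard.
Cheapest feasible corner: $3.53.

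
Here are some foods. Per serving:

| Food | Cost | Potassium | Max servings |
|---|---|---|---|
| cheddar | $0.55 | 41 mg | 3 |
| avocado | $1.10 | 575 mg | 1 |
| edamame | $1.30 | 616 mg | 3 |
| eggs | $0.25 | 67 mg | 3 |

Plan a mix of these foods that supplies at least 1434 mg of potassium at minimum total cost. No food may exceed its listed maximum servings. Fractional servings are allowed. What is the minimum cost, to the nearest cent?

$2.91

Cost per mg of potassium: avocado $0.0019, edamame $0.0021, eggs $0.0037, cheddar $0.0134.
Take 1 serving of avocado: +575.0 mg potassium for $1.10 (total $1.10, still need 859.0 mg).
Take 1.394 servings of edamame: +859.0 mg potassium for $1.81 (total $2.91, still need 0.0 mg).
Greedy by cheapest-per-mg is optimal for a single linear constraint, so the minimum cost is $2.91.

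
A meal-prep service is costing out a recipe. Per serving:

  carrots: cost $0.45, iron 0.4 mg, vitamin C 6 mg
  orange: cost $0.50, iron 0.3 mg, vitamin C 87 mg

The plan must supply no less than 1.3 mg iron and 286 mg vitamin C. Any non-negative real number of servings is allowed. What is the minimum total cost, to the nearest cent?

The cheapest plan sits at a corner of the feasible region — with two constraints it uses at most two foods.
carrots only: max(1.3/0.4, 286/6) = 47.67 servings → $21.45.
orange only: max(1.3/0.3, 286/87) = 4.333 servings → $2.17.
carrots + orange with both tight: 0.8273 servings and 3.23 servings → $1.99.
So the least-cost plan costs $1.99.

$1.99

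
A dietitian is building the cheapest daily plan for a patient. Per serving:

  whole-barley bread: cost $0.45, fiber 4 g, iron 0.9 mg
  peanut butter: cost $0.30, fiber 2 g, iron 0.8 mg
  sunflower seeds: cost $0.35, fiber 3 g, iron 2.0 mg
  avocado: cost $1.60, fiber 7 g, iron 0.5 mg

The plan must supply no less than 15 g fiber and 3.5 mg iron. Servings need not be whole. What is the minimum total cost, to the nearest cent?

$1.69

At the optimum either one food covers both requirements or two foods hit both targets exactly; no other combination can be cheaper.
whole-barley bread only: max(15/4, 3.5/0.9) = 3.889 servings → $1.75.
peanut butter only: max(15/2, 3.5/0.8) = 7.5 servings → $2.25.
sunflower seeds only: max(15/3, 3.5/2.0) = 5 servings → $1.75.
avocado only: max(15/7, 3.5/0.5) = 7 servings → $11.20.
whole-barley bread + peanut butter with both tight: 3.571 servings and 0.3571 servings → $1.71.
whole-barley bread + sunflower seeds with both tight: 3.679 servings and 0.09434 servings → $1.69.
whole-barley bread + avocado: the both-tight solution has a negative serving — not a feasible corner.
peanut butter + sunflower seeds: the both-tight solution has a negative serving — not a feasible corner.
peanut butter + avocado with both tight: 3.696 servings and 1.087 servings → $2.85.
sunflower seeds + avocado with both tight: 1.36 servings and 1.56 servings → $2.97.
Cheapest feasible corner: $1.69.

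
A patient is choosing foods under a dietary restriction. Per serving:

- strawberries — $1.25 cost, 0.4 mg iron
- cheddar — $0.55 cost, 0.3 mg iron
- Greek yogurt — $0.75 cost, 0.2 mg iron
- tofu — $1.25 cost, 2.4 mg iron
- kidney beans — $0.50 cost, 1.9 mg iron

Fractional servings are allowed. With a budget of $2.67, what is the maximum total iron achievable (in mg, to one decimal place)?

Iron per dollar: kidney beans 3.8, tofu 1.92, cheddar 0.5455, strawberries 0.32, Greek yogurt 0.2667.
With no serving limits, spend the whole cost allowance on kidney beans: $2.67 / $0.50 × 1.9 mg = 10.1 mg.

10.1 mg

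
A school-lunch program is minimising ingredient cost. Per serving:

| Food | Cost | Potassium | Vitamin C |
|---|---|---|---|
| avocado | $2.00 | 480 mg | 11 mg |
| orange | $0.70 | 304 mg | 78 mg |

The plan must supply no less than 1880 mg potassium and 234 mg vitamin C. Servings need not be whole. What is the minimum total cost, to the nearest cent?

$4.33

Compare the cost at each extreme point of the feasible region.
avocado only: max(1880/480, 234/11) = 21.27 servings → $42.55.
orange only: max(1880/304, 234/78) = 6.184 servings → $4.33.
avocado + orange with both tight: 2.214 servings and 2.688 servings → $6.31.
The minimum over all feasible corners is $4.33.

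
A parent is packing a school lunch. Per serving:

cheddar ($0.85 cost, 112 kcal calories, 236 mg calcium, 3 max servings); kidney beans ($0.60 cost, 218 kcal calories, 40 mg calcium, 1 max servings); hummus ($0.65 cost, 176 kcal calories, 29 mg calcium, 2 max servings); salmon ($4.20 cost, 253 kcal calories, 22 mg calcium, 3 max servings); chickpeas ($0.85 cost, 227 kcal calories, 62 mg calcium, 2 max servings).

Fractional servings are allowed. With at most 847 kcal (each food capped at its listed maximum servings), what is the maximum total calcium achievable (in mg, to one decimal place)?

842.5 mg

Calcium per kcal: cheddar 2.107, chickpeas 0.2731, kidney beans 0.1835, hummus 0.1648, salmon 0.08696.
Take 3 servings of cheddar: uses 336 kcal, +708.0 mg calcium (running total 708.0 mg).
Take 2 servings of chickpeas: uses 454 kcal, +124.0 mg calcium (running total 832.0 mg).
Take 0.2615 servings of kidney beans: uses 57 kcal, +10.5 mg calcium (running total 842.5 mg).
Greedy by best ratio exhausts the calories allowance optimally: 842.5 mg.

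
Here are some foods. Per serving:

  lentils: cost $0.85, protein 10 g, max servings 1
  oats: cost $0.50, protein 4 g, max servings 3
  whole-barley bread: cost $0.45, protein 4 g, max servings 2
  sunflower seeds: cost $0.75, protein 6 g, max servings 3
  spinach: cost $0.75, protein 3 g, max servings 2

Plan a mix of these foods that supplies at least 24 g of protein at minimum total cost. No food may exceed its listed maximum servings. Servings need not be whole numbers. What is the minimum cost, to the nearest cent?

$2.50

Cost per g of protein: lentils $0.0850, whole-barley bread $0.1125, oats $0.1250, sunflower seeds $0.1250, spinach $0.2500.
Take 1 serving of lentils: +10.0 g protein for $0.85 (total $0.85, still need 14.0 g).
Take 2 servings of whole-barley bread: +8.0 g protein for $0.90 (total $1.75, still need 6.0 g).
Take 1.5 servings of oats: +6.0 g protein for $0.75 (total $2.50, still need 0.0 g).
Filling from the cheapest source first is optimal under one linear minimum: $2.50.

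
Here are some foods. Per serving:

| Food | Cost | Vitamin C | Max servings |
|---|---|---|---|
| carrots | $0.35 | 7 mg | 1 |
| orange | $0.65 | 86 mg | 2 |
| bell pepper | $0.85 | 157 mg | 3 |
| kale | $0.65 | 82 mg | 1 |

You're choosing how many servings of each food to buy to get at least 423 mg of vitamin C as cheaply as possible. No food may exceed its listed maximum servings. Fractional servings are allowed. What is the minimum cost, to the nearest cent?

Cost per mg of vitamin C: bell pepper $0.0054, orange $0.0076, kale $0.0079, carrots $0.0500.
Take 2.694 servings of bell pepper: +423.0 mg vitamin C for $2.29 (total $2.29, still need 0.0 mg).
Filling from the cheapest source first is optimal under one linear minimum: $2.29.

$2.29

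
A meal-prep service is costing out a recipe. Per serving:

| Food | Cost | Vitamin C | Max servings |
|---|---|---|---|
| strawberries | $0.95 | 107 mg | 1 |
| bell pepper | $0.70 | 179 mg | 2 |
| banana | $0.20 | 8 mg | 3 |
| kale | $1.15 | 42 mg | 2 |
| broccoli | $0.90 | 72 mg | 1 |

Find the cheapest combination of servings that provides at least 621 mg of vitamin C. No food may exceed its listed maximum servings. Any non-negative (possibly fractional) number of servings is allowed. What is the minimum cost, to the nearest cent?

$5.49

Cost per mg of vitamin C: bell pepper $0.0039, strawberries $0.0089, broccoli $0.0125, banana $0.0250, kale $0.0274.
Take 2 servings of bell pepper: +358.0 mg vitamin C for $1.40 (total $1.40, still need 263.0 mg).
Take 1 serving of strawberries: +107.0 mg vitamin C for $0.95 (total $2.35, still need 156.0 mg).
Take 1 serving of broccoli: +72.0 mg vitamin C for $0.90 (total $3.25, still need 84.0 mg).
Take 3 servings of banana: +24.0 mg vitamin C for $0.60 (total $3.85, still need 60.0 mg).
Take 1.429 servings of kale: +60.0 mg vitamin C for $1.64 (total $5.49, still need 0.0 mg).
Filling from the cheapest source first is optimal under one linear minimum: $5.49.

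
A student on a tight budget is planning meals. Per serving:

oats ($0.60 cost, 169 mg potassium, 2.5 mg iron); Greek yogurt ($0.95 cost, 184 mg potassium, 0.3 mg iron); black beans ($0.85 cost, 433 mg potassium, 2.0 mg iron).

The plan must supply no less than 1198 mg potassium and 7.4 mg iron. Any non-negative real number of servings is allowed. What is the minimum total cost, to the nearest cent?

Two binding constraints pin down two serving amounts, so the optimal mix uses at most two foods. The candidates are each food alone (scaled to the tighter of potassium/iron) and each pair with both constraints tight.
oats only: max(1198/169, 7.4/2.5) = 7.089 servings → $4.25.
Greek yogurt only: max(1198/184, 7.4/0.3) = 24.67 servings → $23.43.
black beans only: max(1198/433, 7.4/2.0) = 3.7 servings → $3.15.
oats + Greek yogurt with both tight: 2.449 servings and 4.262 servings → $5.52.
oats + black beans with both tight: 1.086 servings and 2.343 servings → $2.64.
Greek yogurt + black beans: intersection lies outside the first quadrant.
Cheapest feasible corner: $2.64.

$2.64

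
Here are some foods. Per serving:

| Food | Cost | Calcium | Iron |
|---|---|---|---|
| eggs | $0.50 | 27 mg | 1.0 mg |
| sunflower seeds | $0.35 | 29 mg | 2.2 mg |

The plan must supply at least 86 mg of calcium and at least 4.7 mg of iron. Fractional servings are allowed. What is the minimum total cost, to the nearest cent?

Check every corner: each single food scaled to meet both minima, and each pair solved so both constraints bind.
eggs only: max(86/27, 4.7/1.0) = 4.7 servings → $2.35.
sunflower seeds only: max(86/29, 4.7/2.2) = 2.966 servings → $1.04.
eggs + sunflower seeds with both tight: 1.74 servings and 1.345 servings → $1.34.
So the least-cost plan costs $1.04.

$1.04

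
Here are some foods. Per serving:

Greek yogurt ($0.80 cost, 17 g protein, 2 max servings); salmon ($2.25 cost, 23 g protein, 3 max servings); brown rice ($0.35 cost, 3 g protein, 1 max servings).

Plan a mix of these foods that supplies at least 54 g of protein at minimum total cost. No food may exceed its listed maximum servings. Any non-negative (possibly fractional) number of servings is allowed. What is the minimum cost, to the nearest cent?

$3.56

Cost per g of protein: Greek yogurt $0.0471, salmon $0.0978, brown rice $0.1167.
Take 2 servings of Greek yogurt: +34.0 g protein for $1.60 (total $1.60, still need 20.0 g).
Take 0.8696 servings of salmon: +20.0 g protein for $1.96 (total $3.56, still need 0.0 g).
Filling from the cheapest source first is optimal under one linear minimum: $3.56.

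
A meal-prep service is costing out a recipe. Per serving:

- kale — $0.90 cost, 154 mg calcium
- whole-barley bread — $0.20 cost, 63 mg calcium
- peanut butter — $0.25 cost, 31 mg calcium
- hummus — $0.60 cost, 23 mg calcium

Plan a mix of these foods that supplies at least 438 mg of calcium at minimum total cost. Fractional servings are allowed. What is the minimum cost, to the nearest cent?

Cost per mg of calcium: whole-barley bread $0.0032, kale $0.0058, peanut butter $0.0081, hummus $0.0261.
With no serving limits, use only whole-barley bread: 438 mg / 63 mg = 6.952 servings × $0.20 = $1.39.

$1.39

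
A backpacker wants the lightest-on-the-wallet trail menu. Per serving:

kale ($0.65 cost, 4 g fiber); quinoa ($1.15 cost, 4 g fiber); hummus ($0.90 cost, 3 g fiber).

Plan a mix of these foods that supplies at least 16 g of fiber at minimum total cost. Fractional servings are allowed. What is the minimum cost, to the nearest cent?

$2.60

Cost per g of fiber: kale $0.1625, quinoa $0.2875, hummus $0.3000.
With no serving limits, use only kale: 16 g / 4 g = 4 servings × $0.65 = $2.60.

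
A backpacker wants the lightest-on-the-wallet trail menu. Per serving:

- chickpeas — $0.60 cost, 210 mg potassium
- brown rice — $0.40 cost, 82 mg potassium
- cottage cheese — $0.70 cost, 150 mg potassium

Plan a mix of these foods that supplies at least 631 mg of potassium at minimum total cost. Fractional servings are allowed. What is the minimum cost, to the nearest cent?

$1.80

Cost per mg of potassium: chickpeas $0.0029, cottage cheese $0.0047, brown rice $0.0049.
With no serving limits, use only chickpeas: 631 mg / 210 mg = 3.005 servings × $0.60 = $1.80.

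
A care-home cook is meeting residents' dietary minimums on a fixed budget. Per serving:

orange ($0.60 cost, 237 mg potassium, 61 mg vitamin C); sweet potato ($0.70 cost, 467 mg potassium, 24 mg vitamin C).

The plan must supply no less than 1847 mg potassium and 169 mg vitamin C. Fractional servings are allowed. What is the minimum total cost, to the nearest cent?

$3.14

A basic optimal solution has at most two foods positive. Try each food alone and each pair with both targets met exactly.
orange only: max(1847/237, 169/61) = 7.793 servings → $4.68.
sweet potato only: max(1847/467, 169/24) = 7.042 servings → $4.93.
orange + sweet potato with both tight: 1.517 servings and 3.185 servings → $3.14.
The minimum over all feasible corners is $3.14.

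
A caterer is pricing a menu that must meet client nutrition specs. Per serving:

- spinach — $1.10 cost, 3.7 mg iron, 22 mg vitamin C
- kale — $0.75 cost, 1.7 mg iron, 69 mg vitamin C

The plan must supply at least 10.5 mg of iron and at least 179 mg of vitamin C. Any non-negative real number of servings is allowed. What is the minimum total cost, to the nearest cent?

A basic optimal solution has at most two foods positive. Try each food alone and each pair with both targets met exactly.
spinach only: max(10.5/3.7, 179/22) = 8.136 servings → $8.95.
kale only: max(10.5/1.7, 179/69) = 6.176 servings → $4.63.
spinach + kale with both tight: 1.928 servings and 1.979 servings → $3.61.
So the least-cost plan costs $3.61.

$3.61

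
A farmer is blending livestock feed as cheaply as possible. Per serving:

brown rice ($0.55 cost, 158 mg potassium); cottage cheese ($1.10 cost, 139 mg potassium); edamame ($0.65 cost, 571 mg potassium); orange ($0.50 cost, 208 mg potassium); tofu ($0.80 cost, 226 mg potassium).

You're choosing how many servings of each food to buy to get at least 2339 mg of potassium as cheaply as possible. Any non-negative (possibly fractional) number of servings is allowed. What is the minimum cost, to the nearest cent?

Cost per mg of potassium: edamame $0.0011, orange $0.0024, brown rice $0.0035, tofu $0.0035, cottage cheese $0.0079.
With no serving limits, use only edamame: 2339 mg / 571 mg = 4.096 servings × $0.65 = $2.66.

$2.66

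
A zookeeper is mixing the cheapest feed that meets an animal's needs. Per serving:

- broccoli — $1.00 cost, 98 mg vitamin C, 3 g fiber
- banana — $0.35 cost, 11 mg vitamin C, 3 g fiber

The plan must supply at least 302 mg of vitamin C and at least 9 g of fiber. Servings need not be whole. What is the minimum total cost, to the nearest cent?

This is a tiny linear program; its minimum lies at a vertex of the feasible set. List the vertices and price them.
broccoli only: max(302/98, 9/3) = 3.082 servings → $3.08.
banana only: max(302/11, 9/3) = 27.45 servings → $9.61.
broccoli + banana: the both-tight solution has a negative serving — not a feasible corner.
The minimum over all feasible corners is $3.08.

$3.08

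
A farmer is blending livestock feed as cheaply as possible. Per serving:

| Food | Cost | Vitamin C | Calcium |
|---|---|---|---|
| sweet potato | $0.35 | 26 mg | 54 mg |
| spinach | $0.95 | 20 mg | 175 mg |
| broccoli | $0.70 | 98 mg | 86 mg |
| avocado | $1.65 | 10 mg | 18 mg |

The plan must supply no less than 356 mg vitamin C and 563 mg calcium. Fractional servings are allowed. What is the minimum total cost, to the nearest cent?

Compare the cost at each extreme point of the feasible region.
sweet potato only: max(356/26, 563/54) = 13.69 servings → $4.79.
spinach only: max(356/20, 563/175) = 17.8 servings → $16.91.
broccoli only: max(356/98, 563/86) = 6.547 servings → $4.58.
avocado only: max(356/10, 563/18) = 35.6 servings → $58.74.
sweet potato + spinach with both targets exact would need a negative amount; discard.
sweet potato + broccoli with both tight: 8.036 servings and 1.501 servings → $3.86.
sweet potato + avocado: the both-tight solution has a negative serving — not a feasible corner.
spinach + broccoli with both tight: 1.592 servings and 3.308 servings → $3.83.
spinach + avocado: intersection lies outside the first quadrant.
broccoli + avocado with both tight: 0.8606 servings and 27.17 servings → $45.43.
The minimum over all feasible corners is $3.83.

$3.83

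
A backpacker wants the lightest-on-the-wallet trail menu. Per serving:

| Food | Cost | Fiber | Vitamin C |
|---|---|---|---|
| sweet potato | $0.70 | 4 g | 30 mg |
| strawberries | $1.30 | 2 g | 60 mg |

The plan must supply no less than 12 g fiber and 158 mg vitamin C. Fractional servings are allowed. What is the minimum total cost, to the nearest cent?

$3.54

For a min-cost LP with two ≥-constraints, a basic feasible solution has at most two positive variables.
sweet potato only: max(12/4, 158/30) = 5.267 servings → $3.69.
strawberries only: max(12/2, 158/60) = 6 servings → $7.80.
sweet potato + strawberries with both tight: 2.244 servings and 1.511 servings → $3.54.
So the least-cost plan costs $3.54.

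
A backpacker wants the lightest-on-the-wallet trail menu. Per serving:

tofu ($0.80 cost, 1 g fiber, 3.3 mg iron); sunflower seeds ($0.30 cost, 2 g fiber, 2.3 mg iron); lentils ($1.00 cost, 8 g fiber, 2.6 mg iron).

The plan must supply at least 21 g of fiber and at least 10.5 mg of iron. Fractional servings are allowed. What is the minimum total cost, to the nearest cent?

Check every corner: each single food scaled to meet both minima, and each pair solved so both constraints bind.
tofu only: max(21/1, 10.5/3.3) = 21 servings → $16.80.
sunflower seeds only: max(21/2, 10.5/2.3) = 10.5 servings → $3.15.
lentils only: max(21/8, 10.5/2.6) = 4.038 servings → $4.04.
tofu + sunflower seeds: intersection lies outside the first quadrant.
tofu + lentils with both tight: 1.235 servings and 2.471 servings → $3.46.
sunflower seeds + lentils with both tight: 2.227 servings and 2.068 servings → $2.74.
So the least-cost plan costs $2.74.

$2.74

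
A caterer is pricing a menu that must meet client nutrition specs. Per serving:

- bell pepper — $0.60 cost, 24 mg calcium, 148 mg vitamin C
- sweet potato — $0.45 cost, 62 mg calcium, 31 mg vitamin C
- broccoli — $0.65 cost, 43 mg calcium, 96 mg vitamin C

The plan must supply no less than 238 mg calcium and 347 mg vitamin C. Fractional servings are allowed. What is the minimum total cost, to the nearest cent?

$2.44

Two binding constraints pin down two serving amounts, so the optimal mix uses at most two foods. The candidates are each food alone (scaled to the tighter of calcium/vitamin C) and each pair with both constraints tight.
bell pepper only: max(238/24, 347/148) = 9.917 servings → $5.95.
sweet potato only: max(238/62, 347/31) = 11.19 servings → $5.04.
broccoli only: max(238/43, 347/96) = 5.535 servings → $3.60.
bell pepper + sweet potato with both tight: 1.676 servings and 3.19 servings → $2.44.
bell pepper + broccoli: intersection lies outside the first quadrant.
sweet potato + broccoli with both tight: 1.716 servings and 3.06 servings → $2.76.
So the least-cost plan costs $2.44.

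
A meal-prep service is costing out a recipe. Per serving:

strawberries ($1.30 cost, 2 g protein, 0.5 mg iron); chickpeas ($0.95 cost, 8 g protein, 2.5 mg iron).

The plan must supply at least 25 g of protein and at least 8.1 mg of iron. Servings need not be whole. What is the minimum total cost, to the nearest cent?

strawberries only: max(25/2, 8.1/0.5) = 16.2 servings → $21.06.
chickpeas only: max(25/8, 8.1/2.5) = 3.24 servings → $3.08.
strawberries + chickpeas with both targets exact would need a negative amount; discard.
So the least-cost plan costs $3.08.

$3.08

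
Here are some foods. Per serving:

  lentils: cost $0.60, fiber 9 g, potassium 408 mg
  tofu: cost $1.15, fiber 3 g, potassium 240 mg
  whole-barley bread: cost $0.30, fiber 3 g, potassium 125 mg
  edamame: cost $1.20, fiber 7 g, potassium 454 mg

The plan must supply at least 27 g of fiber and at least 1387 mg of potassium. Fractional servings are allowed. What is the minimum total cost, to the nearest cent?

$2.04

Check every corner: each single food scaled to meet both minima, and each pair solved so both constraints bind.
lentils only: max(27/9, 1387/408) = 3.4 servings → $2.04.
tofu only: max(27/3, 1387/240) = 9 servings → $10.35.
whole-barley bread only: max(27/3, 1387/125) = 11.1 servings → $3.33.
edamame only: max(27/7, 1387/454) = 3.857 servings → $4.63.
lentils + tofu with both tight: 2.478 servings and 1.567 servings → $3.29.
lentils + whole-barley bread: the both-tight solution has a negative serving — not a feasible corner.
lentils + edamame with both tight: 2.072 servings and 1.193 servings → $2.67.
tofu + whole-barley bread with both tight: 2.278 servings and 6.722 servings → $4.64.
tofu + edamame with both targets exact would need a negative amount; discard.
whole-barley bread + edamame with both tight: 5.234 servings and 1.614 servings → $3.51.
The minimum over all feasible corners is $2.04.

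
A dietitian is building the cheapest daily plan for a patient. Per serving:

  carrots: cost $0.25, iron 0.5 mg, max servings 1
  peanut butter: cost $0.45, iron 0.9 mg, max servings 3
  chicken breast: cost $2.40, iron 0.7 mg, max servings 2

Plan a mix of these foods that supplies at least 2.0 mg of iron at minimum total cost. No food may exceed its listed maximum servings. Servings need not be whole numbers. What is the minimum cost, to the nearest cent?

$1.00

Cost per mg of iron: carrots $0.5000, peanut butter $0.5000, chicken breast $3.4286.
Take 1 serving of carrots: +0.5 mg iron for $0.25 (total $0.25, still need 1.5 mg).
Take 1.667 servings of peanut butter: +1.5 mg iron for $0.75 (total $1.00, still need 0.0 mg).
Greedy by cheapest-per-mg is optimal for a single linear constraint, so the minimum cost is $1.00.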